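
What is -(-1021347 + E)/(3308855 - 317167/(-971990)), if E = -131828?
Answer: 1120874568250/3216174288617 ≈ 0.34851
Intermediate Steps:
-(-1021347 + E)/(3308855 - 317167/(-971990)) = -(-1021347 - 131828)/(3308855 - 317167/(-971990)) = -(-1153175)/(3308855 - 317167*(-1/971990)) = -(-1153175)/(3308855 + 317167/971990) = -(-1153175)/3216174288617/971990 = -(-1153175)*971990/3216174288617 = -1*(-1120874568250/3216174288617) = 1120874568250/3216174288617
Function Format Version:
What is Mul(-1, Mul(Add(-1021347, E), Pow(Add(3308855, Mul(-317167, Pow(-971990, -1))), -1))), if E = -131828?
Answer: Rational(1120874568250, 3216174288617) ≈ 0.34851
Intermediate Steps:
Mul(-1, Mul(Add(-1021347, E), Pow(Add(3308855, Mul(-317167, Pow(-971990, -1))), -1))) = Mul(-1, Mul(Add(-1021347, -131828), Pow(Add(3308855, Mul(-317167, Pow(-971990, -1))), -1))) = Mul(-1, Mul(-1153175, Pow(Add(3308855, Mul(-317167, Rational(-1, 971990))), -1))) = Mul(-1, Mul(-1153175, Pow(Add(3308855, Rational(317167, 971990)), -1))) = Mul(-1, Mul(-1153175, Pow(Rational(3216174288617, 971990), -1))) = Mul(-1, Mul(-1153175, Rational(971990, 3216174288617))) = Mul(-1, Rational(-1120874568250, 3216174288617)) = Rational(1120874568250, 3216174288617)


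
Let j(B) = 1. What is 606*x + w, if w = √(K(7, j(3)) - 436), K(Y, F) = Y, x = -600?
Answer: -363600 + I*√429 ≈ -3.636e+5 + 20.712*I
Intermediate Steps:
w = I*√429 (w = √(7 - 436) = √(-429) = I*√429 ≈ 20.712*I)
606*x + w = 606*(-600) + I*√429 = -363600 + I*√429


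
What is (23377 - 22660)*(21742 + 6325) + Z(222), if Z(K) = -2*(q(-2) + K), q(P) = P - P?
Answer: 20123595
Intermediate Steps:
q(P) = 0
Z(K) = -2*K (Z(K) = -2*(0 + K) = -2*K)
(23377 - 22660)*(21742 + 6325) + Z(222) = (23377 - 22660)*(21742 + 6325) - 2*222 = 717*28067 - 444 = 20124039 - 444 = 20123595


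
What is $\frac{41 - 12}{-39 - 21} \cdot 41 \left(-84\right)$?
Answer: $\frac{8323}{5} \approx 1664.6$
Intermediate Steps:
$\frac{41 - 12}{-39 - 21} \cdot 41 \left(-84\right) = \frac{29}{-60} \cdot 41 \left(-84\right) = 29 \left(- \frac{1}{60}\right) 41 \left(-84\right) = \left(- \frac{29}{60}\right) 41 \left(-84\right) = \left(- \frac{1189}{60}\right) \left(-84\right) = \frac{8323}{5}$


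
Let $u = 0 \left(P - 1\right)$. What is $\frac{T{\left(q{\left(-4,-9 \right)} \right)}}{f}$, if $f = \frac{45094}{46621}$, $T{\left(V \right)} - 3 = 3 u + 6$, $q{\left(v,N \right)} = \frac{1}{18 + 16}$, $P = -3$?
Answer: $\frac{419589}{45094} \approx 9.3048$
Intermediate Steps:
$q{\left(v,N \right)} = \frac{1}{34}$
$u = 0$ ($u = 0 \left(-3 - 1\right) = 0 \left(-4\right) = 0$)
$T{\left(V \right)} = 9$ ($T{\left(V \right)} = 3 + \left(3 \cdot 0 + 6\right) = 3 + \left(0 + 6\right) = 3 + 6 = 9$)
$f = \frac{45094}{46621}$ ($f = 45094 \cdot \frac{1}{46621} = \frac{45094}{46621} \approx 0.96725$)
$\frac{T{\left(q{\left(-4,-9 \right)} \right)}}{f} = \frac{9}{\frac{45094}{46621}} = 9 \cdot \frac{46621}{45094} = \frac{419589}{45094}$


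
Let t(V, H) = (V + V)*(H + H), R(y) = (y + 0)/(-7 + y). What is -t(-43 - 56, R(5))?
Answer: -990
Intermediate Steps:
R(y) = y/(-7 + y)
t(V, H) = 4*H*V (t(V, H) = (2*V)*(2*H) = 4*H*V)
-t(-43 - 56, R(5)) = -4*5/(-7 + 5)*(-43 - 56) = -4*5/(-2)*(-99) = -4*5*(-½)*(-99) = -4*(-5)*(-99)/2 = -1*990 = -990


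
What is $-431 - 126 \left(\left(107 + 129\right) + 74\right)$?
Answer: $-39491$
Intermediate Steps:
$-431 - 126 \left(\left(107 + 129\right) + 74\right) = -431 - 126 \left(236 + 74\right) = -431 - 39060 = -39491$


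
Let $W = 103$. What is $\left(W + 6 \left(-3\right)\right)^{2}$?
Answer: $7225$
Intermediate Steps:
$\left(W + 6 \left(-3\right)\right)^{2} = \left(103 + 6 \left(-3\right)\right)^{2} = \left(103 - 18\right)^{2} = 85^{2} = 7225$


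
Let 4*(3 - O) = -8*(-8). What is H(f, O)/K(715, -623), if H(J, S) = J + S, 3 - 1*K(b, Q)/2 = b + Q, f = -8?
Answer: 21/178 ≈ 0.11798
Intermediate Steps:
K(b, Q) = 6 - 2*Q - 2*b (K(b, Q) = 6 - 2*(b + Q) = 6 - 2*(Q + b) = 6 + (-2*Q - 2*b) = 6 - 2*Q - 2*b)
O = -13 (O = 3 - (-2)*(-8) = 3 - 1/4*64 = 3 - 16 = -13)
H(f, O)/K(715, -623) = (-8 - 13)/(6 - 2*(-623) - 2*715) = -21/(6 + 1246 - 1430) = -21/(-178) = -21*(-1/178) = 21/178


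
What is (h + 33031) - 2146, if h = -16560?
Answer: 14325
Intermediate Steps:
(h + 33031) - 2146 = (-16560 + 33031) - 2146 = 16471 - 2146 = 14325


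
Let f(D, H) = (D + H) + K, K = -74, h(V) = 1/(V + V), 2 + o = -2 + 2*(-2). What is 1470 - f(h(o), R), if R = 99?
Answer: 23121/16 ≈ 1445.1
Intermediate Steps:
o = -8 (o = -2 + (-2 + 2*(-2)) = -2 + (-2 - 4) = -2 - 6 = -8)
h(V) = 1/(2*V)
f(D, H) = -74 + D + H (f(D, H) = (D + H) - 74 = -74 + D + H)
1470 - f(h(o), R) = 1470 - (-74 + (1/2)/(-8) + 99) = 1470 - (-74 + (1/2)*(-1/8) + 99) = 1470 - (-74 - 1/16 + 99) = 1470 - 1*399/16 = 1470 - 399/16 = 23121/16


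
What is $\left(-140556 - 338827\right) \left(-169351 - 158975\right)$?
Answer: $157393902858$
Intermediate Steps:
$\left(-140556 - 338827\right) \left(-169351 - 158975\right) = \left(-479383\right) \left(-328326\right) = 157393902858$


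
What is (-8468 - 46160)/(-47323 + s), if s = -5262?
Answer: 54628/52585 ≈ 1.0389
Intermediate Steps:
(-8468 - 46160)/(-47323 + s) = (-8468 - 46160)/(-47323 - 5262) = -54628/(-52585) = -54628*(-1/52585) = 54628/52585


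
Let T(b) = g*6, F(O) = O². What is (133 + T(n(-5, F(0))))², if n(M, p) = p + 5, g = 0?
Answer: 17689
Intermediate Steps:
n(M, p) = 5 + p
T(b) = 0 (T(b) = 0*6 = 0)
(133 + T(n(-5, F(0))))² = (133 + 0)² = 133² = 17689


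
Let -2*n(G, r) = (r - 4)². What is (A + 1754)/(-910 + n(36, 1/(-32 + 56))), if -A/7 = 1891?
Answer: 13228416/1057345 ≈ 12.511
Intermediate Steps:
A = -13237 (A = -7*1891 = -13237)
n(G, r) = -(-4 + r)²/2 (n(G, r) = -(r - 4)²/2 = -(-4 + r)²/2)
(A + 1754)/(-910 + n(36, 1/(-32 + 56))) = (-13237 + 1754)/(-910 - (-4 + 1/(-32 + 56))²/2) = -11483/(-910 - (-4 + 1/24)²/2) = -11483/(-910 - (-95/24)²/2) = -11483/(-910 - ½*9025/576) = -11483/(-910 - 9025/1152) = -11483/(-1057345/1152) = -11483*(-1152/1057345) = 13228416/1057345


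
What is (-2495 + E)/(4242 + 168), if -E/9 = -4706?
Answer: 39859/4410 ≈ 9.0383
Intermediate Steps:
E = 42354 (E = -9*(-4706) = 42354)
(-2495 + E)/(4242 + 168) = (-2495 + 42354)/(4242 + 168) = 39859/4410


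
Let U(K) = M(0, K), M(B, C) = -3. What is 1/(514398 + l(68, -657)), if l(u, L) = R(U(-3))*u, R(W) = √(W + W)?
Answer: 85733/44100888358 - 17*I*√6/66151332537 ≈ 1.944e-6 - 6.2949e-10*I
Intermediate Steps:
U(K) = -3
R(W) = √2*√W (R(W) = √(2*W) = √2*√W)
l(u, L) = I*u*√6 (l(u, L) = (√2*√(-3))*u = (√2*(I*√3))*u = (I*√6)*u = I*u*√6)
1/(514398 + l(68, -657)) = 1/(514398 + I*68*√6) = 1/(514398 + 68*I*√6)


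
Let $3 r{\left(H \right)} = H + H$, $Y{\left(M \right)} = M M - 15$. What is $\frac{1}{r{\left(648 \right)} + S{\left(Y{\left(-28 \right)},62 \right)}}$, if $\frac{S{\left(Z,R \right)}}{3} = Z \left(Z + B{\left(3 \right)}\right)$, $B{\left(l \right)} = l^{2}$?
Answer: $\frac{1}{1795278} \approx 5.5702 \cdot 10^{-7}$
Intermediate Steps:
$Y{\left(M \right)} = -15 + M^{2}$ ($Y{\left(M \right)} = M^{2} - 15 = -15 + M^{2}$)
$S{\left(Z,R \right)} = 3 Z \left(9 + Z\right)$ ($S{\left(Z,R \right)} = 3 Z \left(Z + 3^{2}\right) = 3 Z \left(Z + 9\right) = 3 Z \left(9 + Z\right)$)
$r{\left(H \right)} = \frac{2 H}{3}$ ($r{\left(H \right)} = \frac{H + H}{3} = \frac{2 H}{3}$)
$\frac{1}{r{\left(648 \right)} + S{\left(Y{\left(-28 \right)},62 \right)}} = \frac{1}{\frac{2}{3} \cdot 648 + 3 \left(-15 + \left(-28\right)^{2}\right) \left(9 - \left(15 - \left(-28\right)^{2}\right)\right)} = \frac{1}{432 + 3 \left(-15 + 784\right) \left(9 + \left(-15 + 784\right)\right)} = \frac{1}{432 + 3 \cdot 769 \left(9 + 769\right)} = \frac{1}{432 + 3 \cdot 769 \cdot 778} = \frac{1}{432 + 1794846} = \frac{1}{1795278}$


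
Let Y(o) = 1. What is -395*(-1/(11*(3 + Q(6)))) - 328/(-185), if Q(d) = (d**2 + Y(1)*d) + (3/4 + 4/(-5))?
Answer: 4705092/1829465 ≈ 2.5718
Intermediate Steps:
Q(d) = -1/20 + d + d**2 (Q(d) = (d**2 + 1*d) + (3/4 + 4/(-5)) = (d**2 + d) + (3*(1/4) + 4*(-1/5)) = (d + d**2) + (3/4 - 4/5) = (d + d**2) - 1/20 = -1/20 + d + d**2)
-395*(-1/(11*(3 + Q(6)))) - 328/(-185) = -395*(-1/(11*(3 + (-1/20 + 6 + 6**2)))) - 328/(-185) = -395*(-1/(11*(3 + (-1/20 + 6 + 36)))) - 328*(-1/185) = -395*(-1/(11*(3 + 839/20))) + 328/185 = -395/((899/20)*(-11)) + 328/185 = -395/(-9889/20) + 328/185 = -395*(-20/9889) + 328/185 = 7900/9889 + 328/185 = 4705092/1829465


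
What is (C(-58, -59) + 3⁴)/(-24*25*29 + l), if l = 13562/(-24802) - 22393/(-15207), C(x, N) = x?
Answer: -4337386161/3281152344874 ≈ -0.0013219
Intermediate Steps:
l = 174576926/188582007 (l = 13562*(-1/24802) - 22393*(-1/15207) = -6781/12401 + 22393/15207 = 174576926/188582007 ≈ 0.92573)
(C(-58, -59) + 3⁴)/(-24*25*29 + l) = (-58 + 3⁴)/(-24*25*29 + 174576926/188582007) = (-58 + 81)/(-600*29 + 174576926/188582007) = 23/(-17400 + 174576926/188582007) = 23/(-3281152344874/188582007) = 23*(-188582007/3281152344874) = -4337386161/3281152344874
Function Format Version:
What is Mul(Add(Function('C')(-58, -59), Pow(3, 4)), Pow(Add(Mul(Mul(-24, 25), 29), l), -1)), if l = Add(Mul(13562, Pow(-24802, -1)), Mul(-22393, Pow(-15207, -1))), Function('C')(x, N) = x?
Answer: Rational(-4337386161, 3281152344874) ≈ -0.0013219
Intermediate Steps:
l = Rational(174576926, 188582007) (l = Add(Mul(13562, Rational(-1, 24802)), Mul(-22393, Rational(-1, 15207))) = Add(Rational(-6781, 12401), Rational(22393, 15207)) = Rational(174576926, 188582007) ≈ 0.92573)
Mul(Add(Function('C')(-58, -59), Pow(3, 4)), Pow(Add(Mul(Mul(-24, 25), 29), l), -1)) = Mul(Add(-58, Pow(3, 4)), Pow(Add(Mul(Mul(-24, 25), 29), Rational(174576926, 188582007)), -1)) = Mul(Add(-58, 81), Pow(Add(Mul(-600, 29), Rational(174576926, 188582007)), -1)) = Mul(23, Pow(Add(-17400, Rational(174576926, 188582007)), -1)) = Mul(23, Pow(Rational(-3281152344874, 188582007), -1)) = Mul(23, Rational(-188582007, 3281152344874)) = Rational(-4337386161, 3281152344874)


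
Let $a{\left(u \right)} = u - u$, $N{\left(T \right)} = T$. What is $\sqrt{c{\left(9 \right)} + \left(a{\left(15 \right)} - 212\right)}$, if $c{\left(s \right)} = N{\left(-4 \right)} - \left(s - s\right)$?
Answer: $6 i \sqrt{6} \approx 14.697 i$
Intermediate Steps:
$a{\left(u \right)} = 0$
$c{\left(s \right)} = -4$ ($c{\left(s \right)} = -4 - \left(s - s\right) = -4 - 0 = -4 + 0 = -4$)
$\sqrt{c{\left(9 \right)} + \left(a{\left(15 \right)} - 212\right)} = \sqrt{-4 + \left(0 - 212\right)} = \sqrt{-4 - 212} = \sqrt{-216} = 6 i \sqrt{6}$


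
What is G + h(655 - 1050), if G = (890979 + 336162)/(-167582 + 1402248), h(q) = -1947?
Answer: -2402667561/1234666 ≈ -1946.0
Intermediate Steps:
G = 1227141/1234666 ≈ 0.99391
G + h(655 - 1050) = 1227141/1234666 - 1947 = -2402667561/1234666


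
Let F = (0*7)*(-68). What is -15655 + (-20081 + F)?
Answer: -35736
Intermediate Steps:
F = 0 (F = 0*(-68) = 0)
-15655 + (-20081 + F) = -15655 + (-20081 + 0) = -15655 - 20081 = -35736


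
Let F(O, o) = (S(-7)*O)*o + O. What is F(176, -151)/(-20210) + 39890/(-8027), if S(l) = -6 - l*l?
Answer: -6270247506/81112835 ≈ -77.303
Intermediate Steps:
S(l) = -6 - l²
F(O, o) = O - 55*O*o (F(O, o) = ((-6 - 1*(-7)²)*O)*o + O = ((-6 - 1*49)*O)*o + O = ((-6 - 49)*O)*o + O = (-55*O)*o + O = -55*O*o + O = O - 55*O*o)
F(176, -151)/(-20210) + 39890/(-8027) = (176*(1 - 55*(-151)))/(-20210) + 39890/(-8027) = (176*(1 + 8305))*(-1/20210) + 39890*(-1/8027) = (176*8306)*(-1/20210) - 39890/8027 = 1461856*(-1/20210) - 39890/8027 = -730928/10105 - 39890/8027 = -6270247506/81112835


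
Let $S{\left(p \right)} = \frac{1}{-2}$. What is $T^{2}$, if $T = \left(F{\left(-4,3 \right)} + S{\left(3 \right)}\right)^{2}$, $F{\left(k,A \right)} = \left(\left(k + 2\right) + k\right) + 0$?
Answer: $\frac{28561}{16} \approx 1785.1$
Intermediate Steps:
$S{\left(p \right)} = - \frac{1}{2}$
$F{\left(k,A \right)} = 2 + 2 k$ ($F{\left(k,A \right)} = \left(\left(2 + k\right) + k\right) + 0 = \left(2 + 2 k\right) + 0 = 2 + 2 k$)
$T = \frac{169}{4}$ ($T = \left(\left(2 + 2 \left(-4\right)\right) - \frac{1}{2}\right)^{2} = \left(\left(2 - 8\right) - \frac{1}{2}\right)^{2} = \left(-6 - \frac{1}{2}\right)^{2} = \left(- \frac{13}{2}\right)^{2} = \frac{169}{4} \approx 42.25$)
$T^{2} = \left(\frac{169}{4}\right)^{2} = \frac{28561}{16}$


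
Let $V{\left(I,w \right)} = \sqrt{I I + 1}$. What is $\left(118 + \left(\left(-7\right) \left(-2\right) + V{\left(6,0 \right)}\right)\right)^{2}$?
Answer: $\left(132 + \sqrt{37}\right)^{2} \approx 19067.0$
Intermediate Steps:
$V{\left(I,w \right)} = \sqrt{1 + I^{2}}$ ($V{\left(I,w \right)} = \sqrt{I^{2} + 1} = \sqrt{1 + I^{2}}$)
$\left(118 + \left(\left(-7\right) \left(-2\right) + V{\left(6,0 \right)}\right)\right)^{2} = \left(118 + \left(\left(-7\right) \left(-2\right) + \sqrt{1 + 6^{2}}\right)\right)^{2} = \left(118 + \left(14 + \sqrt{1 + 36}\right)\right)^{2} = \left(118 + \left(14 + \sqrt{37}\right)\right)^{2} = \left(132 + \sqrt{37}\right)^{2}$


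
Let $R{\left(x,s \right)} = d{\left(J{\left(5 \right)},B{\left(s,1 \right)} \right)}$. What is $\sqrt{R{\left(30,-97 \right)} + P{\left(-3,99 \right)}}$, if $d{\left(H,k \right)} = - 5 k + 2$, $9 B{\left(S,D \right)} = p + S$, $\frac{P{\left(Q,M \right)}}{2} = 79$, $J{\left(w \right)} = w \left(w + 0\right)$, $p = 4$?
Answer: $\frac{\sqrt{1905}}{3} \approx 14.549$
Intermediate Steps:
$J{\left(w \right)} = w^{2}$ ($J{\left(w \right)} = w w = w^{2}$)
$P{\left(Q,M \right)} = 158$ ($P{\left(Q,M \right)} = 2 \cdot 79 = 158$)
$B{\left(S,D \right)} = \frac{4}{9} + \frac{S}{9}$ ($B{\left(S,D \right)} = \frac{4 + S}{9} = \frac{4}{9} + \frac{S}{9}$)
$d{\left(H,k \right)} = 2 - 5 k$
$R{\left(x,s \right)} = - \frac{2}{9} - \frac{5 s}{9}$ ($R{\left(x,s \right)} = 2 - 5 \left(\frac{4}{9} + \frac{s}{9}\right) = 2 - \left(\frac{20}{9} + \frac{5 s}{9}\right) = - \frac{2}{9} - \frac{5 s}{9}$)
$\sqrt{R{\left(30,-97 \right)} + P{\left(-3,99 \right)}} = \sqrt{\left(- \frac{2}{9} - - \frac{485}{9}\right) + 158} = \sqrt{\left(- \frac{2}{9} + \frac{485}{9}\right) + 158} = \sqrt{\frac{161}{3} + 158} = \sqrt{\frac{635}{3}} = \frac{\sqrt{1905}}{3}$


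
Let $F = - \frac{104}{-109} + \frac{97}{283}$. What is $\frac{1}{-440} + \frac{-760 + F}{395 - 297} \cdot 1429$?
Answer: $- \frac{7357661433203}{665061320} \approx -11063.0$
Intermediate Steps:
$F = \frac{40005}{30847}$ ($F = \left(-104\right) \left(- \frac{1}{109}\right) + 97 \cdot \frac{1}{283} = \frac{104}{109} + \frac{97}{283} = \frac{40005}{30847} \approx 1.2969$)
$\frac{1}{-440} + \frac{-760 + F}{395 - 297} \cdot 1429 = \frac{1}{-440} + \frac{-760 + \frac{40005}{30847}}{395 - 297} \cdot 1429 = - \frac{1}{440} + - \frac{23403715}{30847 \cdot 98} \cdot 1429 = - \frac{1}{440} + \left(- \frac{23403715}{30847}\right) \frac{1}{98} \cdot 1429 = - \frac{1}{440} - \frac{33443908735}{3023006} = - \frac{7357661433203}{665061320}$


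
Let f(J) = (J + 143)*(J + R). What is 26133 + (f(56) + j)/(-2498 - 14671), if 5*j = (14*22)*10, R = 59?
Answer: 448653976/17169 ≈ 26132.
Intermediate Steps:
f(J) = (59 + J)*(143 + J) (f(J) = (J + 143)*(J + 59) = (143 + J)*(59 + J) = (59 + J)*(143 + J))
j = 616 (j = ((14*22)*10)/5 = (308*10)/5 = (1/5)*3080 = 616)
26133 + (f(56) + j)/(-2498 - 14671) = 26133 + ((8437 + 56**2 + 202*56) + 616)/(-2498 - 14671) = 26133 + ((8437 + 3136 + 11312) + 616)/(-17169) = 26133 + (22885 + 616)*(-1/17169) = 26133 + 23501*(-1/17169) = 26133 - 23501/17169 = 448653976/17169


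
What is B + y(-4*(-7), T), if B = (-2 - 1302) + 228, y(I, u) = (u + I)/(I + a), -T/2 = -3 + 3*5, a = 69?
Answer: -104368/97 ≈ -1076.0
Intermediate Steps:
T = -24 (T = -2*(-3 + 3*5) = -2*(-3 + 15) = -2*12 = -24)
y(I, u) = (I + u)/(69 + I) (y(I, u) = (u + I)/(I + 69) = (I + u)/(69 + I))
B = -1076 (B = -1304 + 228 = -1076)
B + y(-4*(-7), T) = -1076 + (-4*(-7) - 24)/(69 - 4*(-7)) = -1076 + (28 - 24)/(69 + 28) = -1076 + 4/97 = -104368/97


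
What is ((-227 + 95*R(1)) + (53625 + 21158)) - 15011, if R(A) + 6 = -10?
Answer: 58025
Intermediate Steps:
R(A) = -16 (R(A) = -6 - 10 = -16)
((-227 + 95*R(1)) + (53625 + 21158)) - 15011 = ((-227 + 95*(-16)) + (53625 + 21158)) - 15011 = ((-227 - 1520) + 74783) - 15011 = (-1747 + 74783) - 15011 = 73036 - 15011 = 58025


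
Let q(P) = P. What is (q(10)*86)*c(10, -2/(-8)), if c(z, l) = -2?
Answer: -1720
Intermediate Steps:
(q(10)*86)*c(10, -2/(-8)) = (10*86)*(-2) = 860*(-2) = -1720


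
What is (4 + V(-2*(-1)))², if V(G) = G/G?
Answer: 25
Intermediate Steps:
V(G) = 1
(4 + V(-2*(-1)))² = (4 + 1)² = 5² = 25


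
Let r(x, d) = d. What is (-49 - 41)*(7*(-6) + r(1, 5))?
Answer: 3330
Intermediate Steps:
(-49 - 41)*(7*(-6) + r(1, 5)) = (-49 - 41)*(7*(-6) + 5) = -90*(-42 + 5) = -90*(-37) = 3330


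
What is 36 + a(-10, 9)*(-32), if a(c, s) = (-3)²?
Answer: -252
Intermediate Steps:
a(c, s) = 9
36 + a(-10, 9)*(-32) = 36 + 9*(-32) = 36 - 288 = -252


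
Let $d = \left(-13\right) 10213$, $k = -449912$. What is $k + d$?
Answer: $-582681$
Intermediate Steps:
$d = -132769$
$k + d = -449912 - 132769 = -582681$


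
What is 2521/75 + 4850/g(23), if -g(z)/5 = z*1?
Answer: -14767/1725 ≈ -8.5606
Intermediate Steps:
g(z) = -5*z
2521/75 + 4850/g(23) = 2521/75 + 4850/((-5*23)) = 2521*(1/75) + 4850/(-115) = 2521/75 + 4850*(-1/115) = 2521/75 - 970/23 = -14767/1725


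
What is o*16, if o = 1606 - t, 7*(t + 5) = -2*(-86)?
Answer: 177680/7 ≈ 25383.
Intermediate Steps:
t = 137/7 (t = -5 + (-2*(-86))/7 = -5 + (1/7)*172 = -5 + 172/7 = 137/7 ≈ 19.571)
o = 11105/7 (o = 1606 - 1*137/7 = 1606 - 137/7 = 11105/7 ≈ 1586.4)
o*16 = (11105/7)*16 = 177680/7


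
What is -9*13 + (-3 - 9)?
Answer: -129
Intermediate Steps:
-9*13 + (-3 - 9) = -117 - 12 = -129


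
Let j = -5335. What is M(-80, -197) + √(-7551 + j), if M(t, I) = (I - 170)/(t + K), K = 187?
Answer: -367/107 + I*√12886 ≈ -3.4299 + 113.52*I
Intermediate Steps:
M(t, I) = (-170 + I)/(187 + t) (M(t, I) = (I - 170)/(t + 187) = (-170 + I)/(187 + t))
M(-80, -197) + √(-7551 + j) = (-170 - 197)/(187 - 80) + √(-7551 - 5335) = -367/107 + √(-12886) = (1/107)*(-367) + I*√12886 = -367/107 + I*√12886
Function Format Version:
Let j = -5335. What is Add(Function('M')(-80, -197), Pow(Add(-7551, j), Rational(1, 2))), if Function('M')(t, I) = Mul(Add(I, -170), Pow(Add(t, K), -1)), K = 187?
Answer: Add(Rational(-367, 107), Mul(I, Pow(12886, Rational(1, 2)))) ≈ Add(-3.4299, Mul(113.52, I))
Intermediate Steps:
Function('M')(t, I) = Mul(Pow(Add(187, t), -1), Add(-170, I)) (Function('M')(t, I) = Mul(Add(I, -170), Pow(Add(t, 187), -1)) = Mul(Add(-170, I), Pow(Add(187, t), -1)) = Mul(Pow(Add(187, t), -1), Add(-170, I)))
Add(Function('M')(-80, -197), Pow(Add(-7551, j), Rational(1, 2))) = Add(Mul(Pow(Add(187, -80), -1), Add(-170, -197)), Pow(Add(-7551, -5335), Rational(1, 2))) = Add(Mul(Pow(107, -1), -367), Pow(-12886, Rational(1, 2))) = Add(Mul(Rational(1, 107), -367), Mul(I, Pow(12886, Rational(1, 2)))) = Add(Rational(-367, 107), Mul(I, Pow(12886, Rational(1, 2))))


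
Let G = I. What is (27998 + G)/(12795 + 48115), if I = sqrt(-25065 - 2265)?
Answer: 13999/30455 + I*sqrt(27330)/60910 ≈ 0.45966 + 0.0027141*I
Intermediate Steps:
I = I*sqrt(27330) (I = sqrt(-27330) = I*sqrt(27330) ≈ 165.32*I)
G = I*sqrt(27330) ≈ 165.32*I
(27998 + G)/(12795 + 48115) = (27998 + I*sqrt(27330))/(12795 + 48115) = (27998 + I*sqrt(27330))/60910 = (27998 + I*sqrt(27330))*(1/60910) = 13999/30455 + I*sqrt(27330)/60910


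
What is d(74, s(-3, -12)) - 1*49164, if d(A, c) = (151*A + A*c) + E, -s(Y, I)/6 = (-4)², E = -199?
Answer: -45293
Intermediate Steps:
s(Y, I) = -96 (s(Y, I) = -6*(-4)² = -6*16 = -96)
d(A, c) = -199 + 151*A + A*c (d(A, c) = (151*A + A*c) - 199 = -199 + 151*A + A*c)
d(74, s(-3, -12)) - 1*49164 = (-199 + 151*74 + 74*(-96)) - 1*49164 = (-199 + 11174 - 7104) - 49164 = 3871 - 49164 = -45293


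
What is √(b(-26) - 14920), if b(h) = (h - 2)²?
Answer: 2*I*√3534 ≈ 118.89*I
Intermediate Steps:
b(h) = (-2 + h)²
√(b(-26) - 14920) = √((-2 - 26)² - 14920) = √((-28)² - 14920) = √(784 - 14920) = √(-14136) = 2*I*√3534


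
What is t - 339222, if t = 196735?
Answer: -142487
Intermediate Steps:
t - 339222 = 196735 - 339222 = -142487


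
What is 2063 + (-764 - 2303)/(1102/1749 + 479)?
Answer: 1725230816/838873 ≈ 2056.6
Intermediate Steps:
2063 + (-764 - 2303)/(1102/1749 + 479) = 2063 - 3067/(1102*(1/1749) + 479) = 2063 - 3067/(1102/1749 + 479) = 2063 - 3067/838873/1749 = 2063 - 3067*1749/838873 = 2063 - 5364183/838873 = 1725230816/838873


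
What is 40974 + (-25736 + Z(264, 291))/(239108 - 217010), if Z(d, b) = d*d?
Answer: 452743706/11049 ≈ 40976.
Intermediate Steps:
Z(d, b) = d²
40974 + (-25736 + Z(264, 291))/(239108 - 217010) = 40974 + (-25736 + 264²)/(239108 - 217010) = 40974 + (-25736 + 69696)/22098 = 40974 + 43960*(1/22098) = 40974 + 21980/11049 = 452743706/11049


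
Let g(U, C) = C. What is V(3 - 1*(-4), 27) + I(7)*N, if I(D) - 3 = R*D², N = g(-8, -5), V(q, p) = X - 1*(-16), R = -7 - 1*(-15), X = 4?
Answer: -1955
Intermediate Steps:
R = 8 (R = -7 + 15 = 8)
V(q, p) = 20 (V(q, p) = 4 - 1*(-16) = 4 + 16 = 20)
N = -5
I(D) = 3 + 8*D²
V(3 - 1*(-4), 27) + I(7)*N = 20 + (3 + 8*7²)*(-5) = 20 + (3 + 8*49)*(-5) = 20 + (3 + 392)*(-5) = 20 + 395*(-5) = 20 - 1975 = -1955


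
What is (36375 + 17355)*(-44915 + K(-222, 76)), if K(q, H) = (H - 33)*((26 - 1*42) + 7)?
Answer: -2434076460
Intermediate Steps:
K(q, H) = 297 - 9*H (K(q, H) = (-33 + H)*((26 - 42) + 7) = (-33 + H)*(-16 + 7) = (-33 + H)*(-9) = 297 - 9*H)
(36375 + 17355)*(-44915 + K(-222, 76)) = (36375 + 17355)*(-44915 + (297 - 9*76)) = 53730*(-44915 + (297 - 684)) = 53730*(-44915 - 387) = 53730*(-45302) = -2434076460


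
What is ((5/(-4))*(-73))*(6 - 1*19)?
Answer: -4745/4 ≈ -1186.3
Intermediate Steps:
((5/(-4))*(-73))*(6 - 1*19) = ((5*(-¼))*(-73))*(6 - 19) = -5/4*(-73)*(-13) = (365/4)*(-13) = -4745/4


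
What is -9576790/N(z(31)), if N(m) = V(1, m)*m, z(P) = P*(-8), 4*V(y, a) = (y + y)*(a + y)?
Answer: -4788395/15314 ≈ -312.68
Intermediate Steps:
V(y, a) = y*(a + y)/2 (V(y, a) = ((y + y)*(a + y))/4 = ((2*y)*(a + y))/4 = (2*y*(a + y))/4 = y*(a + y)/2)
z(P) = -8*P
N(m) = m*(½ + m/2) (N(m) = ((½)*1*(m + 1))*m = ((½)*1*(1 + m))*m = (½ + m/2)*m = m*(½ + m/2))
-9576790/N(z(31)) = -9576790*(-1/(124*(1 - 8*31))) = -9576790*(-1/(124*(1 - 248))) = -9576790/((½)*(-248)*(-247)) = -9576790/30628 = -9576790*1/30628 = -4788395/15314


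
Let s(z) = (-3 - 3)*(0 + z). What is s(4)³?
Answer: -13824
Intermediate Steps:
s(z) = -6*z
s(4)³ = (-6*4)³ = (-24)³ = -13824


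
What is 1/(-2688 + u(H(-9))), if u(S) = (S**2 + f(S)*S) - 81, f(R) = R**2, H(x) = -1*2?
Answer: -1/2773 ≈ -0.00036062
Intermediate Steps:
H(x) = -2
u(S) = -81 + S**2 + S**3 (u(S) = (S**2 + S**2*S) - 81 = (S**2 + S**3) - 81 = -81 + S**2 + S**3)
1/(-2688 + u(H(-9))) = 1/(-2688 + (-81 + (-2)**2 + (-2)**3)) = 1/(-2688 + (-81 + 4 - 8)) = 1/(-2688 - 85) = 1/(-2773) = -1/2773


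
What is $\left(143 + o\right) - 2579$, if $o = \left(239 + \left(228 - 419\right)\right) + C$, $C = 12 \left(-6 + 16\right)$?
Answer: $-2268$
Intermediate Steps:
$C = 120$ ($C = 12 \cdot 10 = 120$)
$o = 168$ ($o = \left(239 + \left(228 - 419\right)\right) + 120 = \left(239 - 191\right) + 120 = 48 + 120 = 168$)
$\left(143 + o\right) - 2579 = \left(143 + 168\right) - 2579 = 311 - 2579 = -2268$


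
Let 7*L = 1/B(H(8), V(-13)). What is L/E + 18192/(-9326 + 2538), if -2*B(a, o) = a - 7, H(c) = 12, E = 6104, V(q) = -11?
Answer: -485819057/181273540 ≈ -2.6800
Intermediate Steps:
B(a, o) = 7/2 - a/2 (B(a, o) = -(a - 7)/2 = -(-7 + a)/2 = 7/2 - a/2)
L = -2/35 (L = 1/(7*(7/2 - ½*12)) = 1/(7*(7/2 - 6)) = 1/(7*(-5/2)) = (⅐)*(-⅖) = -2/35 ≈ -0.057143)
L/E + 18192/(-9326 + 2538) = -2/35/6104 + 18192/(-9326 + 2538) = -2/35*1/6104 + 18192/(-6788) = -1/106820 + 18192*(-1/6788) = -1/106820 - 4548/1697 = -485819057/181273540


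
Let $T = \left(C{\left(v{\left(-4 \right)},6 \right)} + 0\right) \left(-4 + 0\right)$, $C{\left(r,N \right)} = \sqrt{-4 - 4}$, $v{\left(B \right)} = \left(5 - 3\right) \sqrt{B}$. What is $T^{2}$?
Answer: $-128$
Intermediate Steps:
$v{\left(B \right)} = 2 \sqrt{B}$ ($v{\left(B \right)} = \left(5 - 3\right) \sqrt{B} = 2 \sqrt{B}$)
$C{\left(r,N \right)} = 2 i \sqrt{2}$ ($C{\left(r,N \right)} = \sqrt{-8} = 2 i \sqrt{2}$)
$T = - 8 i \sqrt{2}$ ($T = \left(2 i \sqrt{2} + 0\right) \left(-4 + 0\right) = 2 i \sqrt{2} \left(-4\right) = - 8 i \sqrt{2} \approx - 11.314 i$)
$T^{2} = \left(- 8 i \sqrt{2}\right)^{2} = -128$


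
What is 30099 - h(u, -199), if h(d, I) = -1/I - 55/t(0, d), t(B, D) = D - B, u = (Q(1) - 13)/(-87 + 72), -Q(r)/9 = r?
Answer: 11994325/398 ≈ 30137.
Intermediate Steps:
Q(r) = -9*r
u = 22/15 (u = (-9*1 - 13)/(-87 + 72) = (-9 - 13)/(-15) = -22*(-1/15) = 22/15 ≈ 1.4667)
h(d, I) = -1/I - 55/d (h(d, I) = -1/I - 55/(d - 1*0) = -1/I - 55/(d + 0) = -1/I - 55/d)
30099 - h(u, -199) = 30099 - (-1/(-199) - 55/22/15) = 30099 - (-1*(-1/199) - 55*15/22) = 30099 - (1/199 - 75/2) = 30099 - 1*(-14923/398) = 30099 + 14923/398 = 11994325/398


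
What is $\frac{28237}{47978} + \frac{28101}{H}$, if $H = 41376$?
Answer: $\frac{419427315}{330856288} \approx 1.2677$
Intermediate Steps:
$\frac{28237}{47978} + \frac{28101}{H} = \frac{28237}{47978} + \frac{28101}{41376} = 28237 \cdot \frac{1}{47978} + 28101 \cdot \frac{1}{41376} = \frac{28237}{47978} + \frac{9367}{13792} = \frac{419427315}{330856288}$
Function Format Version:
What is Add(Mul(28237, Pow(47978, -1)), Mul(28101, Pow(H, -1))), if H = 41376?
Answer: Rational(419427315, 330856288) ≈ 1.2677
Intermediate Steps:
Add(Mul(28237, Pow(47978, -1)), Mul(28101, Pow(H, -1))) = Add(Mul(28237, Pow(47978, -1)), Mul(28101, Pow(41376, -1))) = Add(Mul(28237, Rational(1, 47978)), Mul(28101, Rational(1, 41376))) = Add(Rational(28237, 47978), Rational(9367, 13792)) = Rational(419427315, 330856288)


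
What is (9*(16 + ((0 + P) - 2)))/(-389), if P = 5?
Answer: -171/389 ≈ -0.43959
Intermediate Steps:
(9*(16 + ((0 + P) - 2)))/(-389) = (9*(16 + ((0 + 5) - 2)))/(-389) = (9*(16 + (5 - 2)))*(-1/389) = (9*(16 + 3))*(-1/389) = (9*19)*(-1/389) = 171*(-1/389) = -171/389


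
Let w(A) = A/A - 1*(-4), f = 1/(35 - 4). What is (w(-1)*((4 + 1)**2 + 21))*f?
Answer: 230/31 ≈ 7.4194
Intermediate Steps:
f = 1/31 ≈ 0.032258
w(A) = 5 (w(A) = 1 + 4 = 5)
(w(-1)*((4 + 1)**2 + 21))*f = (5*((4 + 1)**2 + 21))*(1/31) = (5*(5**2 + 21))*(1/31) = (5*(25 + 21))*(1/31) = (5*46)*(1/31) = 230*(1/31) = 230/31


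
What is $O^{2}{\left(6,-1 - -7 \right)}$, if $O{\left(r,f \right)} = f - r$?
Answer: $0$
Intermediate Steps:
$O^{2}{\left(6,-1 - -7 \right)} = \left(\left(-1 - -7\right) - 6\right)^{2} = \left(\left(-1 + 7\right) - 6\right)^{2} = \left(6 - 6\right)^{2} = 0^{2} = 0$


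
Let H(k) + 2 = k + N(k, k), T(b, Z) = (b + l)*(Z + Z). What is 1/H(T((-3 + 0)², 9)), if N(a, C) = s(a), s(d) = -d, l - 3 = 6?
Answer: -½ ≈ -0.50000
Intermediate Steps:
l = 9 (l = 3 + 6 = 9)
N(a, C) = -a
T(b, Z) = 2*Z*(9 + b) (T(b, Z) = (b + 9)*(Z + Z) = (9 + b)*(2*Z) = 2*Z*(9 + b))
H(k) = -2 (H(k) = -2 + (k - k) = -2 + 0 = -2)
1/H(T((-3 + 0)², 9)) = 1/(-2) = -½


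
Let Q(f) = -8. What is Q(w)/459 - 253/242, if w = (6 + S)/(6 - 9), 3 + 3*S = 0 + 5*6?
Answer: -10733/10098 ≈ -1.0629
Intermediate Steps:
S = 9 (S = -1 + (0 + 5*6)/3 = -1 + (0 + 30)/3 = -1 + (⅓)*30 = -1 + 10 = 9)
w = -5 (w = (6 + 9)/(6 - 9) = 15/(-3) = 15*(-⅓) = -5)
Q(w)/459 - 253/242 = -8/459 - 253/242 = -8*1/459 - 253*1/242 = -8/459 - 23/22 = -10733/10098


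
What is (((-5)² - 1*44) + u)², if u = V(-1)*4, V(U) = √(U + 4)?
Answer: 409 - 152*√3 ≈ 145.73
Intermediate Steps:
V(U) = √(4 + U)
u = 4*√3 (u = √(4 - 1)*4 = √3*4 = 4*√3 ≈ 6.9282)
(((-5)² - 1*44) + u)² = (((-5)² - 1*44) + 4*√3)² = ((25 - 44) + 4*√3)² = (-19 + 4*√3)²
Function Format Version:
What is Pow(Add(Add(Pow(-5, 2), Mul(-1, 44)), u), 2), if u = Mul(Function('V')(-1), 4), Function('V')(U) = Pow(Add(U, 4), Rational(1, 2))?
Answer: Add(409, Mul(-152, Pow(3, Rational(1, 2)))) ≈ 145.73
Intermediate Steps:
Function('V')(U) = Pow(Add(4, U), Rational(1, 2))
u = Mul(4, Pow(3, Rational(1, 2))) (u = Mul(Pow(Add(4, -1), Rational(1, 2)), 4) = Mul(Pow(3, Rational(1, 2)), 4) = Mul(4, Pow(3, Rational(1, 2))) ≈ 6.9282)
Pow(Add(Add(Pow(-5, 2), Mul(-1, 44)), u), 2) = Pow(Add(Add(Pow(-5, 2), Mul(-1, 44)), Mul(4, Pow(3, Rational(1, 2)))), 2) = Pow(Add(Add(25, -44), Mul(4, Pow(3, Rational(1, 2)))), 2) = Pow(Add(-19, Mul(4, Pow(3, Rational(1, 2)))), 2)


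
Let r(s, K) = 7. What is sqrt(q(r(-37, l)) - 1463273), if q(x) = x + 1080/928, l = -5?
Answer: I*sqrt(4922422909)/58 ≈ 1209.7*I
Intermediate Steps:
q(x) = 135/116 + x (q(x) = x + 1080*(1/928) = x + 135/116 = 135/116 + x)
sqrt(q(r(-37, l)) - 1463273) = sqrt((135/116 + 7) - 1463273) = sqrt(947/116 - 1463273) = sqrt(-169738721/116) = I*sqrt(4922422909)/58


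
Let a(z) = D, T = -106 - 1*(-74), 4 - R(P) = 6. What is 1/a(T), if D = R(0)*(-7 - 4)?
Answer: 1/22 ≈ 0.045455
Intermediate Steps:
R(P) = -2 (R(P) = 4 - 1*6 = 4 - 6 = -2)
D = 22 (D = -2*(-7 - 4) = -2*(-11) = 22)
T = -32 (T = -106 + 74 = -32)
a(z) = 22
1/a(T) = 1/22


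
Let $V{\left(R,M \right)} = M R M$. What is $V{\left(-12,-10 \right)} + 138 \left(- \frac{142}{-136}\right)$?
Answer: $- \frac{35901}{34} \approx -1055.9$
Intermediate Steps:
$V{\left(R,M \right)} = R M^{2}$
$V{\left(-12,-10 \right)} + 138 \left(- \frac{142}{-136}\right) = - 12 \left(-10\right)^{2} + 138 \left(- \frac{142}{-136}\right) = \left(-12\right) 100 + 138 \left(\left(-142\right) \left(- \frac{1}{136}\right)\right) = -1200 + 138 \cdot \frac{71}{68} = -1200 + \frac{4899}{34} = - \frac{35901}{34}$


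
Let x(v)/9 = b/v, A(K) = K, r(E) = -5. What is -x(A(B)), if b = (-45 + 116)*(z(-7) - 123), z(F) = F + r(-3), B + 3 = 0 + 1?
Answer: -86265/2 ≈ -43133.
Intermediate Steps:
B = -2 (B = -3 + (0 + 1) = -3 + 1 = -2)
z(F) = -5 + F (z(F) = F - 5 = -5 + F)
b = -9585 (b = (-45 + 116)*((-5 - 7) - 123) = 71*(-12 - 123) = 71*(-135) = -9585)
x(v) = -86265/v (x(v) = 9*(-9585/v) = -86265/v)
-x(A(B)) = -(-86265)/(-2) = -(-86265)*(-1)/2 = -1*86265/2 = -86265/2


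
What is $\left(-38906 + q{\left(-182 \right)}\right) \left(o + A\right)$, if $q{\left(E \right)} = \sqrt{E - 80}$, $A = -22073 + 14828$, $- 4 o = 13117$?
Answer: $\frac{818912941}{2} - \frac{42097 i \sqrt{262}}{4} \approx 4.0946 \cdot 10^{8} - 1.7035 \cdot 10^{5} i$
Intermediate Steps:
$o = - \frac{13117}{4}$ ($o = \left(- \frac{1}{4}\right) 13117 = - \frac{13117}{4} \approx -3279.3$)
$A = -7245$
$q{\left(E \right)} = \sqrt{-80 + E}$
$\left(-38906 + q{\left(-182 \right)}\right) \left(o + A\right) = \left(-38906 + \sqrt{-80 - 182}\right) \left(- \frac{13117}{4} - 7245\right) = \left(-38906 + \sqrt{-262}\right) \left(- \frac{42097}{4}\right) = \left(-38906 + i \sqrt{262}\right) \left(- \frac{42097}{4}\right) = \frac{818912941}{2} - \frac{42097 i \sqrt{262}}{4}$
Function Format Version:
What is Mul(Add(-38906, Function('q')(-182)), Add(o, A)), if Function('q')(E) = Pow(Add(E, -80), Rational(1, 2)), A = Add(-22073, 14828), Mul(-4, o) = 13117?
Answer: Add(Rational(818912941, 2), Mul(Rational(-42097, 4), I, Pow(262, Rational(1, 2)))) ≈ Add(4.0946e+8, Mul(-1.7035e+5, I))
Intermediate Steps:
o = Rational(-13117, 4) (o = Mul(Rational(-1, 4), 13117) = Rational(-13117, 4) ≈ -3279.3)
A = -7245
Function('q')(E) = Pow(Add(-80, E), Rational(1, 2))
Mul(Add(-38906, Function('q')(-182)), Add(o, A)) = Mul(Add(-38906, Pow(Add(-80, -182), Rational(1, 2))), Add(Rational(-13117, 4), -7245)) = Mul(Add(-38906, Pow(-262, Rational(1, 2))), Rational(-42097, 4)) = Mul(Add(-38906, Mul(I, Pow(262, Rational(1, 2)))), Rational(-42097, 4)) = Add(Rational(818912941, 2), Mul(Rational(-42097, 4), I, Pow(262, Rational(1, 2))))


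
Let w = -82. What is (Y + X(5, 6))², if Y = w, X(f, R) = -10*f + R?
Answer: 15876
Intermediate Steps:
X(f, R) = R - 10*f
Y = -82
(Y + X(5, 6))² = (-82 + (6 - 10*5))² = (-82 + (6 - 50))² = (-82 - 44)² = (-126)² = 15876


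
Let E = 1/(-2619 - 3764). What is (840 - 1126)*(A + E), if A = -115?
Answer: 16149012/491 ≈ 32890.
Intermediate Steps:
E = -1/6383 (E = 1/(-6383) = -1/6383 ≈ -0.00015667)
(840 - 1126)*(A + E) = (840 - 1126)*(-115 - 1/6383) = -286*(-734046/6383) = 16149012/491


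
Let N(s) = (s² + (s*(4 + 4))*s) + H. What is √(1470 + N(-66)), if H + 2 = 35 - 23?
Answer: 2*√10171 ≈ 201.70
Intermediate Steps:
H = 10 (H = -2 + (35 - 23) = -2 + 12 = 10)
N(s) = 10 + 9*s² (N(s) = (s² + (s*(4 + 4))*s) + 10 = (s² + (s*8)*s) + 10 = (s² + (8*s)*s) + 10 = (s² + 8*s²) + 10 = 9*s² + 10 = 10 + 9*s²)
√(1470 + N(-66)) = √(1470 + (10 + 9*(-66)²)) = √(1470 + (10 + 9*4356)) = √(1470 + (10 + 39204)) = √(1470 + 39214) = √40684 = 2*√10171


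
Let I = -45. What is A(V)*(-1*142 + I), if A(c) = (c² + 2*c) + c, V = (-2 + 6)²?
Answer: -56848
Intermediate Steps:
V = 16 (V = 4² = 16)
A(c) = c² + 3*c
A(V)*(-1*142 + I) = (16*(3 + 16))*(-1*142 - 45) = (16*19)*(-142 - 45) = 304*(-187) = -56848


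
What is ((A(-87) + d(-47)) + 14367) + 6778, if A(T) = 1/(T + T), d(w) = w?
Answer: 3671051/174 ≈ 21098.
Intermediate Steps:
A(T) = 1/(2*T)
((A(-87) + d(-47)) + 14367) + 6778 = (((1/2)/(-87) - 47) + 14367) + 6778 = (((1/2)*(-1/87) - 47) + 14367) + 6778 = ((-1/174 - 47) + 14367) + 6778 = (-8179/174 + 14367) + 6778 = 2491679/174 + 6778 = 3671051/174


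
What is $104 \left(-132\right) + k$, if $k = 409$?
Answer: $-13319$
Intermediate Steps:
$104 \left(-132\right) + k = 104 \left(-132\right) + 409 = -13728 + 409 = -13319$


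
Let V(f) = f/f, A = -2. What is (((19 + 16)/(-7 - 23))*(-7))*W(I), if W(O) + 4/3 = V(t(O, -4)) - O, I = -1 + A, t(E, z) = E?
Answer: 196/9 ≈ 21.778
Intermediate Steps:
V(f) = 1
I = -3 (I = -1 - 2 = -3)
W(O) = -⅓ - O (W(O) = -4/3 + (1 - O) = -⅓ - O)
(((19 + 16)/(-7 - 23))*(-7))*W(I) = (((19 + 16)/(-7 - 23))*(-7))*(-⅓ - 1*(-3)) = ((35/(-30))*(-7))*(-⅓ + 3) = ((35*(-1/30))*(-7))*(8/3) = -7/6*(-7)*(8/3) = (49/6)*(8/3) = 196/9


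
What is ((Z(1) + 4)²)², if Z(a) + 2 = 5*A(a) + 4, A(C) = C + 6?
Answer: 2825761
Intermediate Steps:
A(C) = 6 + C
Z(a) = 32 + 5*a (Z(a) = -2 + (5*(6 + a) + 4) = -2 + ((30 + 5*a) + 4) = -2 + (34 + 5*a) = 32 + 5*a)
((Z(1) + 4)²)² = (((32 + 5*1) + 4)²)² = (((32 + 5) + 4)²)² = ((37 + 4)²)² = (41²)² = 1681² = 2825761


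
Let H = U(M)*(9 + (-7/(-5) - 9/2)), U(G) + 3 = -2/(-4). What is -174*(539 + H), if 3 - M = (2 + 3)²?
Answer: -182439/2 ≈ -91220.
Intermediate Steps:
M = -22 (M = 3 - (2 + 3)² = 3 - 1*5² = 3 - 1*25 = 3 - 25 = -22)
U(G) = -5/2 (U(G) = -3 - 2/(-4) = -3 - 2*(-¼) = -3 + ½ = -5/2)
H = -59/4 (H = -5*(9 + (-7/(-5) - 9/2))/2 = -5*(9 + (-7*(-⅕) - 9*½))/2 = -5*(9 + (7/5 - 9/2))/2 = -5*(9 - 31/10)/2 = -5/2*59/10 = -59/4 ≈ -14.750)
-174*(539 + H) = -174*(539 - 59/4) = -174*2097/4 = -182439/2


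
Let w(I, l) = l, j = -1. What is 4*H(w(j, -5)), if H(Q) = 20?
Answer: 80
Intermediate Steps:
4*H(w(j, -5)) = 4*20 = 80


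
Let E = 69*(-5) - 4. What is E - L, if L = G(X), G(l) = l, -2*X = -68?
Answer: -383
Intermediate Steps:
X = 34 (X = -½*(-68) = 34)
L = 34
E = -349 (E = -345 - 4 = -349)
E - L = -349 - 1*34 = -349 - 34 = -383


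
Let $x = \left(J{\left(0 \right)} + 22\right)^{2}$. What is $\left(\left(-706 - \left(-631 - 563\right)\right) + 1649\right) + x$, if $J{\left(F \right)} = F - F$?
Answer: $2621$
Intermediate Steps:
$J{\left(F \right)} = 0$
$x = 484$ ($x = \left(0 + 22\right)^{2} = 22^{2} = 484$)
$\left(\left(-706 - \left(-631 - 563\right)\right) + 1649\right) + x = \left(\left(-706 - \left(-631 - 563\right)\right) + 1649\right) + 484 = \left(\left(-706 - -1194\right) + 1649\right) + 484 = \left(\left(-706 + 1194\right) + 1649\right) + 484 = \left(488 + 1649\right) + 484 = 2137 + 484 = 2621$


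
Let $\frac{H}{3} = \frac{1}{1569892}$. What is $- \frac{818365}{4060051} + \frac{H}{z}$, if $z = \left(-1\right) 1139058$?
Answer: $- \frac{487799563479153931}{2420058415849429512} \approx -0.20157$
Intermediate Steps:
$z = -1139058$
$H = \frac{3}{1569892} \approx 1.911 \cdot 10^{-6}$
$- \frac{818365}{4060051} + \frac{H}{z} = - \frac{818365}{4060051} + \frac{3}{1569892 \left(-1139058\right)} = \left(-818365\right) \frac{1}{4060051} + \frac{3}{1569892} \left(- \frac{1}{1139058}\right) = - \frac{818365}{4060051} - \frac{1}{596066013912} = - \frac{487799563479153931}{2420058415849429512}$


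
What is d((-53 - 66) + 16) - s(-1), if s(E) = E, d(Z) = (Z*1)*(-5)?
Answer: 516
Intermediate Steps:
d(Z) = -5*Z (d(Z) = Z*(-5) = -5*Z)
d((-53 - 66) + 16) - s(-1) = -5*((-53 - 66) + 16) - 1*(-1) = -5*(-119 + 16) + 1 = -5*(-103) + 1 = 515 + 1 = 516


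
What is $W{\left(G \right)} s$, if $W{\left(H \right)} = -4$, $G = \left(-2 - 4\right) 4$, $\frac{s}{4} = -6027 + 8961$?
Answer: $-46944$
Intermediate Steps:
$s = 11736$ ($s = 4 \left(-6027 + 8961\right) = 4 \cdot 2934 = 11736$)
$G = -24$ ($G = \left(-6\right) 4 = -24$)
$W{\left(G \right)} s = \left(-4\right) 11736 = -46944$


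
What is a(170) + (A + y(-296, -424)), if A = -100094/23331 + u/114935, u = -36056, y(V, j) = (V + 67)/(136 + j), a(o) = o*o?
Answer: 7438707637781459/257428654560 ≈ 28896.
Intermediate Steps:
a(o) = o**2
y(V, j) = (67 + V)/(136 + j)
A = -12345526426/2681548485 (A = -100094/23331 - 36056/114935 = -12345526426/2681548485 ≈ -4.6039)
a(170) + (A + y(-296, -424)) = 170**2 + (-12345526426/2681548485 + (67 - 296)/(136 - 424)) = 28900 + (-12345526426/2681548485 - 229/(-288)) = 28900 + (-12345526426/2681548485 - 1/288*(-229)) = 28900 + (-12345526426/2681548485 + 229/288) = 28900 - 980479002541/257428654560 = 7438707637781459/257428654560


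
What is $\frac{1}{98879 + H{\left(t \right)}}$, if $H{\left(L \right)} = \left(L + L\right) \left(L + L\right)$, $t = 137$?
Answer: $\frac{1}{173955} \approx 5.7486 \cdot 10^{-6}$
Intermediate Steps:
$H{\left(L \right)} = 4 L^{2}$ ($H{\left(L \right)} = 2 L 2 L = 4 L^{2}$)
$\frac{1}{98879 + H{\left(t \right)}} = \frac{1}{98879 + 4 \cdot 137^{2}} = \frac{1}{98879 + 4 \cdot 18769} = \frac{1}{98879 + 75076} = \frac{1}{173955}$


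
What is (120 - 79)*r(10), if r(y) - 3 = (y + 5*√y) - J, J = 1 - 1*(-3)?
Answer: 369 + 205*√10 ≈ 1017.3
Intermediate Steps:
J = 4 (J = 1 + 3 = 4)
r(y) = -1 + y + 5*√y (r(y) = 3 + ((y + 5*√y) - 1*4) = 3 + ((y + 5*√y) - 4) = 3 + (-4 + y + 5*√y) = -1 + y + 5*√y)
(120 - 79)*r(10) = (120 - 79)*(-1 + 10 + 5*√10) = 41*(9 + 5*√10) = 369 + 205*√10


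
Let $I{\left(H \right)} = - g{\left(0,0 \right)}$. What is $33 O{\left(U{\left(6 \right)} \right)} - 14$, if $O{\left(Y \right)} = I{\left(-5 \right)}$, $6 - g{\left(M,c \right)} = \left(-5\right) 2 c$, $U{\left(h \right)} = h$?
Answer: $-212$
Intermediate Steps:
$g{\left(M,c \right)} = 6 + 10 c$ ($g{\left(M,c \right)} = 6 - \left(-5\right) 2 c = 6 - - 10 c = 6 + 10 c$)
$I{\left(H \right)} = -6$ ($I{\left(H \right)} = - (6 + 10 \cdot 0) = - (6 + 0) = \left(-1\right) 6 = -6$)
$O{\left(Y \right)} = -6$
$33 O{\left(U{\left(6 \right)} \right)} - 14 = 33 \left(-6\right) - 14 = -198 - 14 = -212$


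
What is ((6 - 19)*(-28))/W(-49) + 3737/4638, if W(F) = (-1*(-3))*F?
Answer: -54233/32466 ≈ -1.6705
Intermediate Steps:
W(F) = 3*F
((6 - 19)*(-28))/W(-49) + 3737/4638 = ((6 - 19)*(-28))/((3*(-49))) + 3737/4638 = -13*(-28)/(-147) + 3737*(1/4638) = 364*(-1/147) + 3737/4638 = -52/21 + 3737/4638 = -54233/32466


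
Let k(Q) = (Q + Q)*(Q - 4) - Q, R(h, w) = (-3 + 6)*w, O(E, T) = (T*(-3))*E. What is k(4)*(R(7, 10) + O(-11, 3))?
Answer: -516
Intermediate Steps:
O(E, T) = -3*E*T (O(E, T) = (-3*T)*E = -3*E*T)
R(h, w) = 3*w
k(Q) = -Q + 2*Q*(-4 + Q) (k(Q) = (2*Q)*(-4 + Q) - Q = 2*Q*(-4 + Q) - Q = -Q + 2*Q*(-4 + Q))
k(4)*(R(7, 10) + O(-11, 3)) = (4*(-9 + 2*4))*(3*10 - 3*(-11)*3) = (4*(-9 + 8))*(30 + 99) = (4*(-1))*129 = -4*129 = -516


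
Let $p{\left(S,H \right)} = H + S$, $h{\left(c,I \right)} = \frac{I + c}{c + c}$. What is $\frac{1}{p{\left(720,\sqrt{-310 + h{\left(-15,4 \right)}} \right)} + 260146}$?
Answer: $\frac{7825980}{2041532107969} - \frac{i \sqrt{278670}}{2041532107969} \approx 3.8334 \cdot 10^{-6} - 2.5858 \cdot 10^{-10} i$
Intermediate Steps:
$h{\left(c,I \right)} = \frac{I + c}{2 c}$
$\frac{1}{p{\left(720,\sqrt{-310 + h{\left(-15,4 \right)}} \right)} + 260146} = \frac{1}{\left(\sqrt{-310 + \frac{4 - 15}{2 \left(-15\right)}} + 720\right) + 260146} = \frac{1}{\left(\sqrt{-310 + \frac{1}{2} \left(- \frac{1}{15}\right) \left(-11\right)} + 720\right) + 260146} = \frac{1}{\left(\sqrt{-310 + \frac{11}{30}} + 720\right) + 260146} = \frac{1}{\left(\sqrt{- \frac{9289}{30}} + 720\right) + 260146} = \frac{1}{\left(\frac{i \sqrt{278670}}{30} + 720\right) + 260146} = \frac{1}{\left(720 + \frac{i \sqrt{278670}}{30}\right) + 260146} = \frac{1}{260866 + \frac{i \sqrt{278670}}{30}}$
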